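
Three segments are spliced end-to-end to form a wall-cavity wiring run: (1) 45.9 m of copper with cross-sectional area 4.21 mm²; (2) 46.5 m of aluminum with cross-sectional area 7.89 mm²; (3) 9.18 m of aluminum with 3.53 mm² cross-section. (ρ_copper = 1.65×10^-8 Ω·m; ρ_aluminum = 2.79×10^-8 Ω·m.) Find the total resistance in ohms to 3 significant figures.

Seg 1: A = 4.21 mm² = 4.210e-06 m²
R_1 = (1.65×10^-8)(45.9)/(4.210e-06) = 0.1799 Ω
Seg 2: A = 7.89 mm² = 7.890e-06 m²
R_2 = (2.79×10^-8)(46.5)/(7.890e-06) = 0.1644 Ω
Seg 3: A = 3.53 mm² = 3.530e-06 m²
R_3 = (2.79×10^-8)(9.18)/(3.530e-06) = 0.07256 Ω
R_total = R_1 + R_2 + R_3 = 0.417 Ω

0.417 Ω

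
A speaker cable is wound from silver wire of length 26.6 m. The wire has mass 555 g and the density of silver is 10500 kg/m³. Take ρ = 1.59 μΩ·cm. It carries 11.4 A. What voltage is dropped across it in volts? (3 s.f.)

ρ = 1.59 μΩ·cm = 1.59×10^-8 Ω·m
A = m/(density·L) = 0.555/(10500×26.6) = 1.9871e-06 m²
R = ρL/A = (1.59×10^-8)(26.6)/(1.9871e-06) = 0.2128 Ω
V = IR = 11.4 × 0.2128 = 2.43 V

2.43 V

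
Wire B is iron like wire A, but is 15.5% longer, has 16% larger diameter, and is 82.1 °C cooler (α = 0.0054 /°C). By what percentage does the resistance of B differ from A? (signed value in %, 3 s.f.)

-52.2%

R ∝ ρL/d² with ρ ∝ (1+αΔT), so R_B/R_A = (1 + 15.5/100) × (1 + 16/100)⁻² × (1 − 0.0054×82.1)
= 1.155 × 0.7432 × 0.5567 = 0.4778
(R_B − R_A)/R_A = 0.4778 − 1 = -52.2%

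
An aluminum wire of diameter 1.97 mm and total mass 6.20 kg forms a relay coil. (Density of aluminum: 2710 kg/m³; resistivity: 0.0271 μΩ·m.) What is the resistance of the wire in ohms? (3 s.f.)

ρ = 0.0271 μΩ·m = 2.71×10^-8 Ω·m
A = π(d/2)² = π(9.8500e-04 m)² = 3.0481e-06 m²
L = m/(density·A) = 6.2/(2710×3.0481e-06) = 750.6 m
R = ρL/A = (2.71×10^-8)(750.6)/(3.0481e-06) = 6.67 Ω

6.67 Ω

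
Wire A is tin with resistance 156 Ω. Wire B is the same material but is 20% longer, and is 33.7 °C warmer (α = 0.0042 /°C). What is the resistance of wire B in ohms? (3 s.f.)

214 Ω

R ∝ ρL/d² with ρ ∝ (1+αΔT), so R_B/R_A = (1 + 20/100) × (1 + 0.0042×33.7)
= 1.2 × 1.141 = 1.37
R_B = 1.37 × 156 = 214 Ω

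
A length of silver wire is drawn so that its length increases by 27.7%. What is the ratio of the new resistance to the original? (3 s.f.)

k = 1 + 27.7/100 = 1.277; volume constant ⇒ A' = A/k, so R' = k²R.
Factor = 1.63

1.63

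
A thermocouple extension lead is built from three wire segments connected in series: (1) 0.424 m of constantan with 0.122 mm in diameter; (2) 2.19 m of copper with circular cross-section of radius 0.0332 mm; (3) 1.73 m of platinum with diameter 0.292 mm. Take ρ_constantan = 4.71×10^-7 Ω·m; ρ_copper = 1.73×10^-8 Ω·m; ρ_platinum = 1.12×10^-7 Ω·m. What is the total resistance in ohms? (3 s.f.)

30.9 Ω

Seg 1: A = π(d/2)² = π(6.1000e-05 m)² = 1.169e-08 m²
R_1 = (4.71×10^-7)(0.424)/(1.169e-08) = 17.08 Ω
Seg 2: A = πr² = π(3.3200e-05 m)² = 3.463e-09 m²
R_2 = (1.73×10^-8)(2.19)/(3.463e-09) = 10.94 Ω
Seg 3: A = π(d/2)² = π(1.4600e-04 m)² = 6.697e-08 m²
R_3 = (1.12×10^-7)(1.73)/(6.697e-08) = 2.893 Ω
R_total = R_1 + R_2 + R_3 = 30.9 Ω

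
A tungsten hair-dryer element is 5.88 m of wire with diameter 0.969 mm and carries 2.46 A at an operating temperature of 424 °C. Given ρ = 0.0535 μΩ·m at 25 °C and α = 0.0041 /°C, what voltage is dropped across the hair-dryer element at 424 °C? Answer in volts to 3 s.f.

ρ = 0.0535 μΩ·m = 5.35×10^-8 Ω·m
A = π(d/2)² = π(4.8450e-04 m)² = 7.375e-07 m²
R₍25₎ = ρL/A = (5.35×10^-8)(5.88)/(7.375e-07) = 0.4266 Ω
R₍424₎ = R₍25₎(1 + αΔT) = 0.4266 × (1 + 0.0041×399) = 1.124 Ω
V = IR = 2.46 × 1.124 = 2.77 V

2.77 V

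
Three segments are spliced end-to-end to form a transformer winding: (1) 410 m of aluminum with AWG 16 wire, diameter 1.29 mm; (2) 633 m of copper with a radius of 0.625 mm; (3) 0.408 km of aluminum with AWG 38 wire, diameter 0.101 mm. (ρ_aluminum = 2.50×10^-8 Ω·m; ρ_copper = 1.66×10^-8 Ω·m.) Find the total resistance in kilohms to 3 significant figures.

1.29 kΩ

Seg 1: A = π(1.29/2 mm)² = π(6.4500e-04 m)² = 1.307e-06 m²
R_1 = (2.50×10^-8)(410)/(1.307e-06) = 7.843 Ω
Seg 2: A = πr² = π(6.2500e-04 m)² = 1.227e-06 m²
R_2 = (1.66×10^-8)(633)/(1.227e-06) = 8.563 Ω
Seg 3: A = π(0.101/2 mm)² = π(5.0500e-05 m)² = 8.012e-09 m²
R_3 = (2.50×10^-8)(408)/(8.012e-09) = 1273 Ω
R_total = R_1 + R_2 + R_3 = 1.29 kΩ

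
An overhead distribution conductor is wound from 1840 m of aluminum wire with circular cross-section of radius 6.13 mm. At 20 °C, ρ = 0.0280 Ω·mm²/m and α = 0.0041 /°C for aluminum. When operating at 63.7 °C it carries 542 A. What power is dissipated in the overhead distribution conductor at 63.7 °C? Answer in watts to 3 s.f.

ρ = 0.0280 Ω·mm²/m = 2.80×10^-8 Ω·m
A = πr² = π(6.1300e-03 m)² = 1.181e-04 m²
R₍20₎ = ρL/A = (2.80×10^-8)(1840)/(1.181e-04) = 0.4364 Ω
R₍63.7₎ = R₍20₎(1 + αΔT) = 0.4364 × (1 + 0.0041×43.7) = 0.5146 Ω
P = I²R = (542)² × 0.5146 = 1.51×10^5 W

1.51×10^5 W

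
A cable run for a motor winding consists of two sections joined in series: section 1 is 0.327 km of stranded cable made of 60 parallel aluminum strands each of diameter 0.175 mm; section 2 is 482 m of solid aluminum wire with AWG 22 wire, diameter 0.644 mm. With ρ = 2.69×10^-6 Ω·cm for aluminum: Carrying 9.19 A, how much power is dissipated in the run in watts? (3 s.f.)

ρ = 2.69×10^-6 Ω·cm = 2.69×10^-8 Ω·m
Section 1: A_strand = π(8.7500e-05)² = 2.405e-08 m²; R₁ = ρL/(N·A_s) = (2.69×10^-8)(327)/(60×2.405e-08) = 6.095 Ω
Section 2: A = π(0.644/2 mm)² = π(3.2200e-04 m)² = 3.257e-07 m²
R₂ = (2.69×10^-8)(482)/(3.257e-07) = 39.81 Ω
R = R₁ + R₂ = 45.9 Ω
P = I²R = (9.19)² × 45.9 = 3880 W

3880 W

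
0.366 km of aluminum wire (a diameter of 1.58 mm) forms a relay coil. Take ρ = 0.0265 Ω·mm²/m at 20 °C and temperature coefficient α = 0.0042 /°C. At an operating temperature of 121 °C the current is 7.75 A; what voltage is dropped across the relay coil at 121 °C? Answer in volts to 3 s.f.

54.6 V

ρ = 0.0265 Ω·mm²/m = 2.65×10^-8 Ω·m
A = π(d/2)² = π(7.9000e-04 m)² = 1.961e-06 m²
R₍20₎ = ρL/A = (2.65×10^-8)(366)/(1.961e-06) = 4.947 Ω
R₍121₎ = R₍20₎(1 + αΔT) = 4.947 × (1 + 0.0042×101) = 7.045 Ω
V = IR = 7.75 × 7.045 = 54.6 V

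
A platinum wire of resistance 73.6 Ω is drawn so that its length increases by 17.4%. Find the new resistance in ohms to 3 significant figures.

101 Ω

k = 1 + 17.4/100 = 1.174; volume constant ⇒ A' = A/k, so R' = k²R.
R' = 1.378 × 73.6 = 101 Ω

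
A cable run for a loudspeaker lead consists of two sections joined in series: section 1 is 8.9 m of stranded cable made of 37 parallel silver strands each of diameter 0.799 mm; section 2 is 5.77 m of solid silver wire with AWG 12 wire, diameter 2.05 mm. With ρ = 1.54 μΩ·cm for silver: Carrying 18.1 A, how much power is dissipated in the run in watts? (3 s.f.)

11.2 W

ρ = 1.54 μΩ·cm = 1.54×10^-8 Ω·m
Section 1: A_strand = π(3.9950e-04)² = 5.014e-07 m²; R₁ = ρL/(N·A_s) = (1.54×10^-8)(8.9)/(37×5.014e-07) = 0.007388 Ω
Section 2: A = π(2.05/2 mm)² = π(1.0250e-03 m)² = 3.301e-06 m²
R₂ = (1.54×10^-8)(5.77)/(3.301e-06) = 0.02692 Ω
R = R₁ + R₂ = 0.03431 Ω
P = I²R = (18.1)² × 0.03431 = 11.2 W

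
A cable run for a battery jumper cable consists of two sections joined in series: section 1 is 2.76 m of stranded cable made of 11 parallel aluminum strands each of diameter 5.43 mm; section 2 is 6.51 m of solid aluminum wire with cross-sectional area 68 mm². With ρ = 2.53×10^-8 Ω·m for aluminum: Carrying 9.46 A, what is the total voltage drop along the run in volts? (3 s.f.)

Section 1: A_strand = π(2.7150e-03)² = 2.316e-05 m²; R₁ = ρL/(N·A_s) = (2.53×10^-8)(2.76)/(11×2.316e-05) = 2.741×10^-4 Ω
Section 2: A = 68 mm² = 6.800e-05 m²
R₂ = (2.53×10^-8)(6.51)/(6.800e-05) = 0.002422 Ω
R = R₁ + R₂ = 0.002696 Ω
V = IR = 9.46 × 0.002696 = 0.0255 V

0.0255 V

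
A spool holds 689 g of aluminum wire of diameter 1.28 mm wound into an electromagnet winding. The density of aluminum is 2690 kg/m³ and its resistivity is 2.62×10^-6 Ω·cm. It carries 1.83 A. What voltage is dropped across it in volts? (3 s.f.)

ρ = 2.62×10^-6 Ω·cm = 2.62×10^-8 Ω·m
A = π(d/2)² = π(6.4000e-04 m)² = 1.2868e-06 m²
L = m/(density·A) = 0.689/(2690×1.2868e-06) = 199 m
R = ρL/A = (2.62×10^-8)(199)/(1.2868e-06) = 4.053 Ω
V = IR = 1.83 × 4.053 = 7.42 V

7.42 V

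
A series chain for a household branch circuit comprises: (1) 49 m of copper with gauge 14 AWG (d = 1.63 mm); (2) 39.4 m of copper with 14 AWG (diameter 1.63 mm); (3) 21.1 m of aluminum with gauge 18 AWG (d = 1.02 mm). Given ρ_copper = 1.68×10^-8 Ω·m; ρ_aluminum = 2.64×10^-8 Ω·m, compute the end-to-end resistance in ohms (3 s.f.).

1.39 Ω

Seg 1: A = π(1.63/2 mm)² = π(8.1500e-04 m)² = 2.087e-06 m²
R_1 = (1.68×10^-8)(49)/(2.087e-06) = 0.3945 Ω
Seg 2: A = π(1.63/2 mm)² = π(8.1500e-04 m)² = 2.087e-06 m²
R_2 = (1.68×10^-8)(39.4)/(2.087e-06) = 0.3172 Ω
Seg 3: A = π(1.02/2 mm)² = π(5.1000e-04 m)² = 8.171e-07 m²
R_3 = (2.64×10^-8)(21.1)/(8.171e-07) = 0.6817 Ω
R_total = R_1 + R_2 + R_3 = 1.39 Ω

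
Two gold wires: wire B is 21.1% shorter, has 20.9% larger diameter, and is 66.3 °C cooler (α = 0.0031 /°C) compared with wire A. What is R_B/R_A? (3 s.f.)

0.429

R ∝ ρL/d² with ρ ∝ (1+αΔT), so R_B/R_A = (1 − 21.1/100) × (1 + 20.9/100)⁻² × (1 − 0.0031×66.3)
= 0.789 × 0.6841 × 0.7945 = 0.429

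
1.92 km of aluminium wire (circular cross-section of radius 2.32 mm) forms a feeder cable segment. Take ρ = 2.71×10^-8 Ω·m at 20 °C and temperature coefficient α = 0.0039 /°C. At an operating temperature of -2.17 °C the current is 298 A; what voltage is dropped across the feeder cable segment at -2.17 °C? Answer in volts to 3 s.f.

A = πr² = π(2.3200e-03 m)² = 1.691e-05 m²
R₍20₎ = ρL/A = (2.71×10^-8)(1920)/(1.691e-05) = 3.077 Ω
R₍-2.17₎ = R₍20₎(1 + αΔT) = 3.077 × (1 + 0.0039×-22.2) = 2.811 Ω
V = IR = 298 × 2.811 = 838 V

838 V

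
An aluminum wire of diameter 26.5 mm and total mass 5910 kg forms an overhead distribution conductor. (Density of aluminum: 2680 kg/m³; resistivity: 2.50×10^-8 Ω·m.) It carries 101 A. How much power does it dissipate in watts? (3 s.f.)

A = π(d/2)² = π(1.3250e-02 m)² = 5.5155e-04 m²
L = m/(density·A) = 5910/(2680×5.5155e-04) = 3998 m
R = ρL/A = (2.50×10^-8)(3998)/(5.5155e-04) = 0.1812 Ω
P = I²R = (101)² × 0.1812 = 1850 W

1850 W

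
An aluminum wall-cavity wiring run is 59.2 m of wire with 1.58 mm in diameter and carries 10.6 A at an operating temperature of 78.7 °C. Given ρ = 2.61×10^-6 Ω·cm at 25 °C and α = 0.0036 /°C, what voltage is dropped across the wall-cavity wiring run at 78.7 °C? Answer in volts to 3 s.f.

9.97 V

ρ = 2.61×10^-6 Ω·cm = 2.61×10^-8 Ω·m
A = π(d/2)² = π(7.9000e-04 m)² = 1.961e-06 m²
R₍25₎ = ρL/A = (2.61×10^-8)(59.2)/(1.961e-06) = 0.7881 Ω
R₍78.7₎ = R₍25₎(1 + αΔT) = 0.7881 × (1 + 0.0036×53.7) = 0.9404 Ω
V = IR = 10.6 × 0.9404 = 9.97 V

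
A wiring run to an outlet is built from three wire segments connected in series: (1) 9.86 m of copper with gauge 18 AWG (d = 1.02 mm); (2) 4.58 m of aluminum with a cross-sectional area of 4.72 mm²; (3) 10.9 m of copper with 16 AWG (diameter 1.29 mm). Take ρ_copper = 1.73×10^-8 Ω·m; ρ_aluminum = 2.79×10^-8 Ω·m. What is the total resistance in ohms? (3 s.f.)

0.380 Ω

Seg 1: A = π(1.02/2 mm)² = π(5.1000e-04 m)² = 8.171e-07 m²
R_1 = (1.73×10^-8)(9.86)/(8.171e-07) = 0.2088 Ω
Seg 2: A = 4.72 mm² = 4.720e-06 m²
R_2 = (2.79×10^-8)(4.58)/(4.720e-06) = 0.02707 Ω
Seg 3: A = π(1.29/2 mm)² = π(6.4500e-04 m)² = 1.307e-06 m²
R_3 = (1.73×10^-8)(10.9)/(1.307e-06) = 0.1443 Ω
R_total = R_1 + R_2 + R_3 = 0.380 Ω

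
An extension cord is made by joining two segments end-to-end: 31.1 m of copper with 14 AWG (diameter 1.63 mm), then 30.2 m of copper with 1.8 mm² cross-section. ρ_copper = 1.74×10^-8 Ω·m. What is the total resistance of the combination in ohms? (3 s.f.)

0.551 Ω

Segment 1: A = π(1.63/2 mm)² = π(8.1500e-04 m)² = 2.087e-06 m²
R₁ = ρL/A = (1.74×10^-8)(31.1)/(2.087e-06) = 0.2593 Ω
Segment 2: A = 1.8 mm² = 1.800e-06 m²
R₂ = (1.74×10^-8)(30.2)/(1.800e-06) = 0.2919 Ω
R = R₁ + R₂ = 0.551 Ω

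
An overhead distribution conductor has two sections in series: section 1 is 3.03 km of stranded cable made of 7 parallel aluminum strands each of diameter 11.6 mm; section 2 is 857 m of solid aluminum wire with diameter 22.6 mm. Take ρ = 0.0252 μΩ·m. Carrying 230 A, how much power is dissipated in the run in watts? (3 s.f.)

8310 W

ρ = 0.0252 μΩ·m = 2.52×10^-8 Ω·m
Section 1: A_strand = π(5.8000e-03)² = 1.057e-04 m²; R₁ = ρL/(N·A_s) = (2.52×10^-8)(3030)/(7×1.057e-04) = 0.1032 Ω
Section 2: A = π(d/2)² = π(1.1300e-02 m)² = 4.011e-04 m²
R₂ = (2.52×10^-8)(857)/(4.011e-04) = 0.05384 Ω
R = R₁ + R₂ = 0.1571 Ω
P = I²R = (230)² × 0.1571 = 8310 W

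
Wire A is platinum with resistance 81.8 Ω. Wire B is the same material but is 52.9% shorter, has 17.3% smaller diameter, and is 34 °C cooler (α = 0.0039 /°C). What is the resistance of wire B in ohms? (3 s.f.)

R ∝ ρL/d² with ρ ∝ (1+αΔT), so R_B/R_A = (1 − 52.9/100) × (1 − 17.3/100)⁻² × (1 − 0.0039×34)
= 0.471 × 1.462 × 0.8674 = 0.5974
R_B = 0.5974 × 81.8 = 48.9 Ω

48.9 Ω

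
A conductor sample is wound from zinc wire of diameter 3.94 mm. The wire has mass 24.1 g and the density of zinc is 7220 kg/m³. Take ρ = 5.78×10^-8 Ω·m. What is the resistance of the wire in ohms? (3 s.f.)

A = π(d/2)² = π(1.9700e-03 m)² = 1.2192e-05 m²
L = m/(density·A) = 0.0241/(7220×1.2192e-05) = 0.2738 m
R = ρL/A = (5.78×10^-8)(0.2738)/(1.2192e-05) = 0.00130 Ω

0.00130 Ω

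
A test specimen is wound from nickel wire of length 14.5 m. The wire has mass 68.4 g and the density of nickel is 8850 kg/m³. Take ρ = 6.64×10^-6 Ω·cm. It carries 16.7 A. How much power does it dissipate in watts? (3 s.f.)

504 W

ρ = 6.64×10^-6 Ω·cm = 6.64×10^-8 Ω·m
A = m/(density·L) = 0.0684/(8850×14.5) = 5.3302e-07 m²
R = ρL/A = (6.64×10^-8)(14.5)/(5.3302e-07) = 1.806 Ω
P = I²R = (16.7)² × 1.806 = 504 W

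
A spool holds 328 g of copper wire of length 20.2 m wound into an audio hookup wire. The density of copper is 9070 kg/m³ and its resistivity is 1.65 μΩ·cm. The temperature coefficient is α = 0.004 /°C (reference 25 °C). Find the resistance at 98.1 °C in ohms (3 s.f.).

ρ = 1.65 μΩ·cm = 1.65×10^-8 Ω·m
A = m/(density·L) = 0.328/(9070×20.2) = 1.7903e-06 m²
R = ρL/A = (1.65×10^-8)(20.2)/(1.7903e-06) = 0.1862 Ω
R(98.1 °C) = 0.1862 × (1 + 0.004×73.1) = 0.241 Ω

0.241 Ω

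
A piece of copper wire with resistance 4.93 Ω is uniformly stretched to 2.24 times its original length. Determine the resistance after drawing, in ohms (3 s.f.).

24.7 Ω

Volume constant ⇒ A' = A/k with k = 2.24. R' = ρ(kL)/(A/k) = k²R.
R' = 5.018 × 4.93 = 24.7 Ω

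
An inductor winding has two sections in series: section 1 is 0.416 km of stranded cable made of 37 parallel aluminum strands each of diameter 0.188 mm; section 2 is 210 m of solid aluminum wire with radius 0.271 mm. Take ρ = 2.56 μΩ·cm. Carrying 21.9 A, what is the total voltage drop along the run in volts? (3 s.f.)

ρ = 2.56 μΩ·cm = 2.56×10^-8 Ω·m
Section 1: A_strand = π(9.4000e-05)² = 2.776e-08 m²; R₁ = ρL/(N·A_s) = (2.56×10^-8)(416)/(37×2.776e-08) = 10.37 Ω
Section 2: A = πr² = π(2.7100e-04 m)² = 2.307e-07 m²
R₂ = (2.56×10^-8)(210)/(2.307e-07) = 23.3 Ω
R = R₁ + R₂ = 33.67 Ω
V = IR = 21.9 × 33.67 = 737 V

737 V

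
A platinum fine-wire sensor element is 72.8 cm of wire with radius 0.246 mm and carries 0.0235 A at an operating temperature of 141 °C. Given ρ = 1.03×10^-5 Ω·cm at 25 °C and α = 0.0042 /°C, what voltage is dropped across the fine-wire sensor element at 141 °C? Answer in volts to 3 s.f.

ρ = 1.03×10^-5 Ω·cm = 1.03×10^-7 Ω·m
A = πr² = π(2.4600e-04 m)² = 1.901e-07 m²
R₍25₎ = ρL/A = (1.03×10^-7)(0.728)/(1.901e-07) = 0.3944 Ω
R₍141₎ = R₍25₎(1 + αΔT) = 0.3944 × (1 + 0.0042×116) = 0.5866 Ω
V = IR = 0.0235 × 0.5866 = 0.0138 V

0.0138 V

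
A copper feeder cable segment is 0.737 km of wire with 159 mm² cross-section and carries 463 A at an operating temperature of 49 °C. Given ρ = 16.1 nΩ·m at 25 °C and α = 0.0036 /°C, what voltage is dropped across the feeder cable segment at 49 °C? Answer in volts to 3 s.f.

37.5 V

ρ = 16.1 nΩ·m = 1.61×10^-8 Ω·m
A = 159 mm² = 1.590e-04 m²
R₍25₎ = ρL/A = (1.61×10^-8)(737)/(1.590e-04) = 0.07463 Ω
R₍49₎ = R₍25₎(1 + αΔT) = 0.07463 × (1 + 0.0036×24) = 0.08107 Ω
V = IR = 463 × 0.08107 = 37.5 V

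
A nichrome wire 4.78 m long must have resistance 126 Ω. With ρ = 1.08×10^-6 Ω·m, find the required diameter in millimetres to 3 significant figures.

0.228 mm

A = ρL/R = (1.08×10^-6)(4.78)/(126) = 4.097e-08 m²
d = 2√(A/π) = 2.284e-04 m = 0.228 mm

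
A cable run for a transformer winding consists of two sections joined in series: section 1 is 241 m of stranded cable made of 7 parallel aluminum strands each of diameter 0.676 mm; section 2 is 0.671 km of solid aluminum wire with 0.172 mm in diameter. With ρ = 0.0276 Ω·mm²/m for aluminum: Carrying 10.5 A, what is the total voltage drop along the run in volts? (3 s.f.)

ρ = 0.0276 Ω·mm²/m = 2.76×10^-8 Ω·m
Section 1: A_strand = π(3.3800e-04)² = 3.589e-07 m²; R₁ = ρL/(N·A_s) = (2.76×10^-8)(241)/(7×3.589e-07) = 2.648 Ω
Section 2: A = π(d/2)² = π(8.6000e-05 m)² = 2.324e-08 m²
R₂ = (2.76×10^-8)(671)/(2.324e-08) = 797 Ω
R = R₁ + R₂ = 799.7 Ω
V = IR = 10.5 × 799.7 = 8400 V

8400 V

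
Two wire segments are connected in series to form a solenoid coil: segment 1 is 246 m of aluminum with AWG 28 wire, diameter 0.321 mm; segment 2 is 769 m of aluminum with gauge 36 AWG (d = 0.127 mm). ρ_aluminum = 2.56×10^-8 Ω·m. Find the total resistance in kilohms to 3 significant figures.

Segment 1: A = π(0.321/2 mm)² = π(1.6050e-04 m)² = 8.093e-08 m²
R₁ = ρL/A = (2.56×10^-8)(246)/(8.093e-08) = 77.82 Ω
Segment 2: A = π(0.127/2 mm)² = π(6.3500e-05 m)² = 1.267e-08 m²
R₂ = (2.56×10^-8)(769)/(1.267e-08) = 1554 Ω
R = R₁ + R₂ = 1.63 kΩ

1.63 kΩ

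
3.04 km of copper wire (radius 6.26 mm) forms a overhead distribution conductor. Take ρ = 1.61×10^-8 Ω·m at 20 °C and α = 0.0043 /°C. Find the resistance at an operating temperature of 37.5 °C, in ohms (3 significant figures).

0.427 Ω

A = πr² = π(6.2600e-03 m)² = 1.231e-04 m²
R₍20°C₎ = ρL/A = (1.61×10^-8)(3040)/(1.231e-04) = 0.3976 Ω
R = R₀(1 + αΔT) = 0.3976(1 + 0.0043×17.5) = 0.427 Ω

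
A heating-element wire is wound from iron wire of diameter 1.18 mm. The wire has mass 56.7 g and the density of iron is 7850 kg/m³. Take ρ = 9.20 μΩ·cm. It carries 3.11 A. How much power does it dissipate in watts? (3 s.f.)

ρ = 9.20 μΩ·cm = 9.20×10^-8 Ω·m
A = π(d/2)² = π(5.9000e-04 m)² = 1.0936e-06 m²
L = m/(density·A) = 0.0567/(7850×1.0936e-06) = 6.605 m
R = ρL/A = (9.20×10^-8)(6.605)/(1.0936e-06) = 0.5556 Ω
P = I²R = (3.11)² × 0.5556 = 5.37 W

5.37 W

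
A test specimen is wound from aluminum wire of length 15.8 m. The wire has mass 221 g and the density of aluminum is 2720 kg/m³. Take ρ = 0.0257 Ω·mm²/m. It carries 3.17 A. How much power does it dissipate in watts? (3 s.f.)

0.793 W

ρ = 0.0257 Ω·mm²/m = 2.57×10^-8 Ω·m
A = m/(density·L) = 0.221/(2720×15.8) = 5.1424e-06 m²
R = ρL/A = (2.57×10^-8)(15.8)/(5.1424e-06) = 0.07896 Ω
P = I²R = (3.17)² × 0.07896 = 0.793 W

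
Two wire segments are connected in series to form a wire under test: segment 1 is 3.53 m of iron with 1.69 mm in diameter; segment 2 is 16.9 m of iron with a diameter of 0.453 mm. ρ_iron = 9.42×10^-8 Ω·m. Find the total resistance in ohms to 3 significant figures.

Segment 1: A = π(d/2)² = π(8.4500e-04 m)² = 2.243e-06 m²
R₁ = ρL/A = (9.42×10^-8)(3.53)/(2.243e-06) = 0.1482 Ω
Segment 2: A = π(d/2)² = π(2.2650e-04 m)² = 1.612e-07 m²
R₂ = (9.42×10^-8)(16.9)/(1.612e-07) = 9.878 Ω
R = R₁ + R₂ = 10.0 Ω

10.0 Ω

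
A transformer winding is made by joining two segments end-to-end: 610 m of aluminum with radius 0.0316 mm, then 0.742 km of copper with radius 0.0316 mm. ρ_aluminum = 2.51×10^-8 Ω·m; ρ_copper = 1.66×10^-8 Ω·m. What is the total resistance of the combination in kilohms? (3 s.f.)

8.81 kΩ

Segment 1: A = πr² = π(3.1600e-05 m)² = 3.137e-09 m²
R₁ = ρL/A = (2.51×10^-8)(610)/(3.137e-09) = 4881 Ω
R₂ = (1.66×10^-8)(742)/(3.137e-09) = 3926 Ω
R = R₁ + R₂ = 8.81 kΩ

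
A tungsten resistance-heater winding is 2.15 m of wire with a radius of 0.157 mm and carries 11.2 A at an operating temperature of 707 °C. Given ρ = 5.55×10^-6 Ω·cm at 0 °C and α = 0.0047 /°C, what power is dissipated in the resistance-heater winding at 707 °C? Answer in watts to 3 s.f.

ρ = 5.55×10^-6 Ω·cm = 5.55×10^-8 Ω·m
A = πr² = π(1.5700e-04 m)² = 7.744e-08 m²
R₍0₎ = ρL/A = (5.55×10^-8)(2.15)/(7.744e-08) = 1.541 Ω
R₍707₎ = R₍0₎(1 + αΔT) = 1.541 × (1 + 0.0047×707) = 6.661 Ω
P = I²R = (11.2)² × 6.661 = 836 W

836 W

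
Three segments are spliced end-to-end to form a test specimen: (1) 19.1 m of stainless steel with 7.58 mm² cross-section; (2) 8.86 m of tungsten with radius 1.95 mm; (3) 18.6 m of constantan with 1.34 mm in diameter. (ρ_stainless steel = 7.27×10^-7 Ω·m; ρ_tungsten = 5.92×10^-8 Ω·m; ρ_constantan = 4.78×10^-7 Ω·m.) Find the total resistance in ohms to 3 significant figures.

8.18 Ω

Seg 1: A = 7.58 mm² = 7.580e-06 m²
R_1 = (7.27×10^-7)(19.1)/(7.580e-06) = 1.832 Ω
Seg 2: A = πr² = π(1.9500e-03 m)² = 1.195e-05 m²
R_2 = (5.92×10^-8)(8.86)/(1.195e-05) = 0.04391 Ω
Seg 3: A = π(d/2)² = π(6.7000e-04 m)² = 1.410e-06 m²
R_3 = (4.78×10^-7)(18.6)/(1.410e-06) = 6.304 Ω
R_total = R_1 + R_2 + R_3 = 8.18 Ω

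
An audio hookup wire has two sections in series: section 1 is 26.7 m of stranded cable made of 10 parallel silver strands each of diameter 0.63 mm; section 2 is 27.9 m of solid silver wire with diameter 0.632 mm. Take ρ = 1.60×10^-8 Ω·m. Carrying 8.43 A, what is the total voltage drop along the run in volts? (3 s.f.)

13.2 V

Section 1: A_strand = π(3.1500e-04)² = 3.117e-07 m²; R₁ = ρL/(N·A_s) = (1.60×10^-8)(26.7)/(10×3.117e-07) = 0.137 Ω
Section 2: A = π(d/2)² = π(3.1600e-04 m)² = 3.137e-07 m²
R₂ = (1.60×10^-8)(27.9)/(3.137e-07) = 1.423 Ω
R = R₁ + R₂ = 1.56 Ω
V = IR = 8.43 × 1.56 = 13.2 V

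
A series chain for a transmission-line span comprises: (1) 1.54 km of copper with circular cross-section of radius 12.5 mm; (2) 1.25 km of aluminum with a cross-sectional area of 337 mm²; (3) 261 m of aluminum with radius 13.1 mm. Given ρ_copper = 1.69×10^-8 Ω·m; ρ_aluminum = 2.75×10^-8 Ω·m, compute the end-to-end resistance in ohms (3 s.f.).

0.168 Ω

Seg 1: A = πr² = π(1.2500e-02 m)² = 4.909e-04 m²
R_1 = (1.69×10^-8)(1540)/(4.909e-04) = 0.05302 Ω
Seg 2: A = 337 mm² = 3.370e-04 m²
R_2 = (2.75×10^-8)(1250)/(3.370e-04) = 0.102 Ω
Seg 3: A = πr² = π(1.3100e-02 m)² = 5.391e-04 m²
R_3 = (2.75×10^-8)(261)/(5.391e-04) = 0.01331 Ω
R_total = R_1 + R_2 + R_3 = 0.168 Ω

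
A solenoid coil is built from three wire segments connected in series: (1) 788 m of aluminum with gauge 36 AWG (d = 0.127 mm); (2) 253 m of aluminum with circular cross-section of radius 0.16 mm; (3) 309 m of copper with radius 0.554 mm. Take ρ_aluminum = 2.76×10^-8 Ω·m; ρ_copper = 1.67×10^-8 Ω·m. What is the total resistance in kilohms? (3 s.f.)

Seg 1: A = π(0.127/2 mm)² = π(6.3500e-05 m)² = 1.267e-08 m²
R_1 = (2.76×10^-8)(788)/(1.267e-08) = 1717 Ω
Seg 2: A = πr² = π(1.6000e-04 m)² = 8.042e-08 m²
R_2 = (2.76×10^-8)(253)/(8.042e-08) = 86.82 Ω
Seg 3: A = πr² = π(5.5400e-04 m)² = 9.642e-07 m²
R_3 = (1.67×10^-8)(309)/(9.642e-07) = 5.352 Ω
R_total = R_1 + R_2 + R_3 = 1.81 kΩ

1.81 kΩ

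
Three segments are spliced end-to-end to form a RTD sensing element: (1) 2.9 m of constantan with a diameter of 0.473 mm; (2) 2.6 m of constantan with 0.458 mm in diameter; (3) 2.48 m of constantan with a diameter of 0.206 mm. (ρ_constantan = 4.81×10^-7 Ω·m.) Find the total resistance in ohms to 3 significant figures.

Seg 1: A = π(d/2)² = π(2.3650e-04 m)² = 1.757e-07 m²
R_1 = (4.81×10^-7)(2.9)/(1.757e-07) = 7.938 Ω
Seg 2: A = π(d/2)² = π(2.2900e-04 m)² = 1.647e-07 m²
R_2 = (4.81×10^-7)(2.6)/(1.647e-07) = 7.591 Ω
Seg 3: A = π(d/2)² = π(1.0300e-04 m)² = 3.333e-08 m²
R_3 = (4.81×10^-7)(2.48)/(3.333e-08) = 35.79 Ω
R_total = R_1 + R_2 + R_3 = 51.3 Ω

51.3 Ω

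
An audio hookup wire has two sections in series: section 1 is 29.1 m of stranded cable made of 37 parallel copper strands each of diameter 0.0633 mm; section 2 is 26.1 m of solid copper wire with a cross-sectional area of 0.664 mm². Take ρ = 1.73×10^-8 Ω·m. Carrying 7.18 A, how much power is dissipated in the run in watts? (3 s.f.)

258 W

Section 1: A_strand = π(3.1650e-05)² = 3.147e-09 m²; R₁ = ρL/(N·A_s) = (1.73×10^-8)(29.1)/(37×3.147e-09) = 4.324 Ω
Section 2: A = 0.664 mm² = 6.640e-07 m²
R₂ = (1.73×10^-8)(26.1)/(6.640e-07) = 0.68 Ω
R = R₁ + R₂ = 5.004 Ω
P = I²R = (7.18)² × 5.004 = 258 W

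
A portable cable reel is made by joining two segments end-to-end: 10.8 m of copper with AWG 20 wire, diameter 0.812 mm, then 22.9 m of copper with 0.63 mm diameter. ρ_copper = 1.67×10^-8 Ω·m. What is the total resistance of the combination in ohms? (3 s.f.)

Segment 1: A = π(0.812/2 mm)² = π(4.0600e-04 m)² = 5.178e-07 m²
R₁ = ρL/A = (1.67×10^-8)(10.8)/(5.178e-07) = 0.3483 Ω
Segment 2: A = π(d/2)² = π(3.1500e-04 m)² = 3.117e-07 m²
R₂ = (1.67×10^-8)(22.9)/(3.117e-07) = 1.227 Ω
R = R₁ + R₂ = 1.58 Ω

1.58 Ω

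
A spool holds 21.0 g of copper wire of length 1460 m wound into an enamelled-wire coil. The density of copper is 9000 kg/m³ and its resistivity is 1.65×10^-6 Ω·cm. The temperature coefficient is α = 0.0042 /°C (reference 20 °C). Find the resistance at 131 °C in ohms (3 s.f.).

22100 Ω

ρ = 1.65×10^-6 Ω·cm = 1.65×10^-8 Ω·m
A = m/(density·L) = 0.021/(9000×1460) = 1.5982e-09 m²
R = ρL/A = (1.65×10^-8)(1460)/(1.5982e-09) = 15070 Ω
R(131 °C) = 15070 × (1 + 0.0042×111) = 22100 Ω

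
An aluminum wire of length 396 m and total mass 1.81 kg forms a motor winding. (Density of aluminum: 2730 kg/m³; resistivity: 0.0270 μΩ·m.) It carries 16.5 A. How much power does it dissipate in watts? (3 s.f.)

ρ = 0.0270 μΩ·m = 2.70×10^-8 Ω·m
A = m/(density·L) = 1.81/(2730×396) = 1.6743e-06 m²
R = ρL/A = (2.70×10^-8)(396)/(1.6743e-06) = 6.386 Ω
P = I²R = (16.5)² × 6.386 = 1740 W

1740 W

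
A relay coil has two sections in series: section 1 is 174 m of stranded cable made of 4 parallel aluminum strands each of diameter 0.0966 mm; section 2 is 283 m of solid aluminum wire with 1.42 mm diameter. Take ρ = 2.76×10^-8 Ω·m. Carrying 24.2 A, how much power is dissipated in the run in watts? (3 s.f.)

Section 1: A_strand = π(4.8300e-05)² = 7.329e-09 m²; R₁ = ρL/(N·A_s) = (2.76×10^-8)(174)/(4×7.329e-09) = 163.8 Ω
Section 2: A = π(d/2)² = π(7.1000e-04 m)² = 1.584e-06 m²
R₂ = (2.76×10^-8)(283)/(1.584e-06) = 4.932 Ω
R = R₁ + R₂ = 168.7 Ω
P = I²R = (24.2)² × 168.7 = 98800 W

98800 W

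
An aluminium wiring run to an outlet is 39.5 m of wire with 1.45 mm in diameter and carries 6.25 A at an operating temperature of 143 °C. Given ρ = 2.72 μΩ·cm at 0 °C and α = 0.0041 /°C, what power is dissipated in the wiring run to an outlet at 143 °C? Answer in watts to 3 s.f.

40.3 W

ρ = 2.72 μΩ·cm = 2.72×10^-8 Ω·m
A = π(d/2)² = π(7.2500e-04 m)² = 1.651e-06 m²
R₍0₎ = ρL/A = (2.72×10^-8)(39.5)/(1.651e-06) = 0.6506 Ω
R₍143₎ = R₍0₎(1 + αΔT) = 0.6506 × (1 + 0.0041×143) = 1.032 Ω
P = I²R = (6.25)² × 1.032 = 40.3 W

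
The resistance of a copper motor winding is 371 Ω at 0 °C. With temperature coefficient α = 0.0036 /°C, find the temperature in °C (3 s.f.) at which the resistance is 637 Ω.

R = R₀(1 + α(T − T₀)) ⇒ T = T₀ + (R/R₀ − 1)/α
T = 0 + (637/371 − 1)/0.0036 = 0 + (0.717)/0.0036 = 199 °C

199 °C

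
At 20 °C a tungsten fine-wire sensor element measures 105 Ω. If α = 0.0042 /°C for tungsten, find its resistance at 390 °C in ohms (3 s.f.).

ΔT = 390 − 20 = 370 °C
R = R₀(1 + αΔT) = 105 × (1 + 0.0042×370) = 105 × 2.554 = 268 Ω

268 Ω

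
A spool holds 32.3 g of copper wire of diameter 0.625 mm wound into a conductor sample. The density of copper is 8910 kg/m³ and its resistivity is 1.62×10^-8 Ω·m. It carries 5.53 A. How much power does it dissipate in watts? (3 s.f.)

19.1 W

A = π(d/2)² = π(3.1250e-04 m)² = 3.0680e-07 m²
L = m/(density·A) = 0.0323/(8910×3.0680e-07) = 11.82 m
R = ρL/A = (1.62×10^-8)(11.82)/(3.0680e-07) = 0.6239 Ω
P = I²R = (5.53)² × 0.6239 = 19.1 W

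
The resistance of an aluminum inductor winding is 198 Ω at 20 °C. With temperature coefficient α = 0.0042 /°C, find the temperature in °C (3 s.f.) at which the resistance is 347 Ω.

R = R₀(1 + α(T − T₀)) ⇒ T = T₀ + (R/R₀ − 1)/α
T = 20 + (347/198 − 1)/0.0042 = 20 + (0.7525)/0.0042 = 199 °C

199 °C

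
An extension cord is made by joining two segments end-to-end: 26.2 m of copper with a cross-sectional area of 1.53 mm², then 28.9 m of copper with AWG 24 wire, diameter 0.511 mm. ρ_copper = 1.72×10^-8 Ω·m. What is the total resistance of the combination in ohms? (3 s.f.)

Segment 1: A = 1.53 mm² = 1.530e-06 m²
R₁ = ρL/A = (1.72×10^-8)(26.2)/(1.530e-06) = 0.2945 Ω
Segment 2: A = π(0.511/2 mm)² = π(2.5550e-04 m)² = 2.051e-07 m²
R₂ = (1.72×10^-8)(28.9)/(2.051e-07) = 2.424 Ω
R = R₁ + R₂ = 2.72 Ω

2.72 Ω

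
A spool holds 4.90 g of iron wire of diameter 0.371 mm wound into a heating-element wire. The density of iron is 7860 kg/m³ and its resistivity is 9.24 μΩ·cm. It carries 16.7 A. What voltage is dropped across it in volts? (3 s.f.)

82.3 V

ρ = 9.24 μΩ·cm = 9.24×10^-8 Ω·m
A = π(d/2)² = π(1.8550e-04 m)² = 1.0810e-07 m²
L = m/(density·A) = 0.0049/(7860×1.0810e-07) = 5.767 m
R = ρL/A = (9.24×10^-8)(5.767)/(1.0810e-07) = 4.929 Ω
V = IR = 16.7 × 4.929 = 82.3 V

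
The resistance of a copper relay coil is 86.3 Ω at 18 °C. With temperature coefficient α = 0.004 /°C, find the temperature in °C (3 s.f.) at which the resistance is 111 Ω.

R = R₀(1 + α(T − T₀)) ⇒ T = T₀ + (R/R₀ − 1)/α
T = 18 + (111/86.3 − 1)/0.004 = 18 + (0.2862)/0.004 = 89.6 °C

89.6 °C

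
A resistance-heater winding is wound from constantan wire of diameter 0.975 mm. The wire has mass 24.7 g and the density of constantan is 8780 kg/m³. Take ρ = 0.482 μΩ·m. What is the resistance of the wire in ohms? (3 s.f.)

ρ = 0.482 μΩ·m = 4.82×10^-7 Ω·m
A = π(d/2)² = π(4.8750e-04 m)² = 7.4662e-07 m²
L = m/(density·A) = 0.0247/(8780×7.4662e-07) = 3.768 m
R = ρL/A = (4.82×10^-7)(3.768)/(7.4662e-07) = 2.43 Ω

2.43 Ω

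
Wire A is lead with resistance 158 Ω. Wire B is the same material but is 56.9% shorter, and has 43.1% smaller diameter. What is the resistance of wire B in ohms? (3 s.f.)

210 Ω

R ∝ L/d², so R_B/R_A = (1 − 56.9/100) × (1 − 43.1/100)⁻²
= 0.431 × 3.089 = 1.331
R_B = 1.331 × 158 = 210 Ω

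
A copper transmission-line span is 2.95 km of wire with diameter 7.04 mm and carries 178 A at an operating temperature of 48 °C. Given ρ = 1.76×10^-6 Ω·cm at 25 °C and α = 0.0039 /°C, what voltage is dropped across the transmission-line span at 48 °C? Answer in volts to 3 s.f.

259 V

ρ = 1.76×10^-6 Ω·cm = 1.76×10^-8 Ω·m
A = π(d/2)² = π(3.5200e-03 m)² = 3.893e-05 m²
R₍25₎ = ρL/A = (1.76×10^-8)(2950)/(3.893e-05) = 1.334 Ω
R₍48₎ = R₍25₎(1 + αΔT) = 1.334 × (1 + 0.0039×23) = 1.453 Ω
V = IR = 178 × 1.453 = 259 V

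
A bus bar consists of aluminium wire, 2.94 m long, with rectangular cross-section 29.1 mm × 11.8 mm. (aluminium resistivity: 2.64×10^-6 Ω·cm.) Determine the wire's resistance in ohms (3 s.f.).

2.26×10^-4 Ω

ρ = 2.64×10^-6 Ω·cm = 2.64×10^-8 Ω·m
A = 29.1 × 11.8 mm² = 343 mm² = 3.434e-04 m²
R = ρL/A = (2.64×10^-8)(2.94 m)/(3.434e-04 m²) = 2.26×10^-4 Ω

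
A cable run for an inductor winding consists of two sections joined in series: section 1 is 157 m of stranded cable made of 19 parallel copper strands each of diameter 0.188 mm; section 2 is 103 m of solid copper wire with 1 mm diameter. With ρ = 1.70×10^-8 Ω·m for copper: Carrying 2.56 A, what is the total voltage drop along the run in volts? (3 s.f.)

18.7 V

Section 1: A_strand = π(9.4000e-05)² = 2.776e-08 m²; R₁ = ρL/(N·A_s) = (1.70×10^-8)(157)/(19×2.776e-08) = 5.06 Ω
Section 2: A = π(d/2)² = π(5.0000e-04 m)² = 7.854e-07 m²
R₂ = (1.70×10^-8)(103)/(7.854e-07) = 2.229 Ω
R = R₁ + R₂ = 7.29 Ω
V = IR = 2.56 × 7.29 = 18.7 V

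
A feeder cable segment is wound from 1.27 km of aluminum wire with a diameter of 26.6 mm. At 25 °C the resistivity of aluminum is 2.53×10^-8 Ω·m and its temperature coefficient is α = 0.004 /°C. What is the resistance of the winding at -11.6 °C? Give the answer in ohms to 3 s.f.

0.0494 Ω

A = π(d/2)² = π(1.3300e-02 m)² = 5.557e-04 m²
R₍25°C₎ = ρL/A = (2.53×10^-8)(1270)/(5.557e-04) = 0.05782 Ω
R = R₀(1 + αΔT) = 0.05782(1 + 0.004×-36.6) = 0.0494 Ω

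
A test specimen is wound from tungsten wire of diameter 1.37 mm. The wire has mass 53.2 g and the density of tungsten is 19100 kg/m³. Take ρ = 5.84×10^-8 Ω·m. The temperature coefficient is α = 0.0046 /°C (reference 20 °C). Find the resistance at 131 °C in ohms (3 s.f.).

0.113 Ω

A = π(d/2)² = π(6.8500e-04 m)² = 1.4741e-06 m²
L = m/(density·A) = 0.0532/(19100×1.4741e-06) = 1.89 m
R = ρL/A = (5.84×10^-8)(1.89)/(1.4741e-06) = 0.07486 Ω
R(131 °C) = 0.07486 × (1 + 0.0046×111) = 0.113 Ω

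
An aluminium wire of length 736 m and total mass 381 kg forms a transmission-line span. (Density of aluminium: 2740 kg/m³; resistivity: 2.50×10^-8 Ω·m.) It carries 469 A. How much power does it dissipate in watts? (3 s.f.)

21400 W

A = m/(density·L) = 381/(2740×736) = 1.8893e-04 m²
R = ρL/A = (2.50×10^-8)(736)/(1.8893e-04) = 0.09739 Ω
P = I²R = (469)² × 0.09739 = 21400 W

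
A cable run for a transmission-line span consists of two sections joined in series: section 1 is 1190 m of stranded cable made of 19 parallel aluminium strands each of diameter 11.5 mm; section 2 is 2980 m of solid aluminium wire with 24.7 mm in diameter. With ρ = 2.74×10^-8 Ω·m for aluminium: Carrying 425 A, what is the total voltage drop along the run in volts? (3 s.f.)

Section 1: A_strand = π(5.7500e-03)² = 1.039e-04 m²; R₁ = ρL/(N·A_s) = (2.74×10^-8)(1190)/(19×1.039e-04) = 0.01652 Ω
Section 2: A = π(d/2)² = π(1.2350e-02 m)² = 4.792e-04 m²
R₂ = (2.74×10^-8)(2980)/(4.792e-04) = 0.1704 Ω
R = R₁ + R₂ = 0.1869 Ω
V = IR = 425 × 0.1869 = 79.4 V

79.4 V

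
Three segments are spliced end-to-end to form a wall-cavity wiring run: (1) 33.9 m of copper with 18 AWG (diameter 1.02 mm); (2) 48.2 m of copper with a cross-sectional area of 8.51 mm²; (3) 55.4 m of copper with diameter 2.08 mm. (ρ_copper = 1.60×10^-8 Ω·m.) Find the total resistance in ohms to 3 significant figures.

Seg 1: A = π(1.02/2 mm)² = π(5.1000e-04 m)² = 8.171e-07 m²
R_1 = (1.60×10^-8)(33.9)/(8.171e-07) = 0.6638 Ω
Seg 2: A = 8.51 mm² = 8.510e-06 m²
R_2 = (1.60×10^-8)(48.2)/(8.510e-06) = 0.09062 Ω
Seg 3: A = π(d/2)² = π(1.0400e-03 m)² = 3.398e-06 m²
R_3 = (1.60×10^-8)(55.4)/(3.398e-06) = 0.2609 Ω
R_total = R_1 + R_2 + R_3 = 1.02 Ω

1.02 Ω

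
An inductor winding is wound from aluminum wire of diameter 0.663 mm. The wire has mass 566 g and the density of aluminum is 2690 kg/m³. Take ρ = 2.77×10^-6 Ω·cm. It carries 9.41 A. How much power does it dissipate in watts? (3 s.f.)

4330 W

ρ = 2.77×10^-6 Ω·cm = 2.77×10^-8 Ω·m
A = π(d/2)² = π(3.3150e-04 m)² = 3.4524e-07 m²
L = m/(density·A) = 0.566/(2690×3.4524e-07) = 609.5 m
R = ρL/A = (2.77×10^-8)(609.5)/(3.4524e-07) = 48.9 Ω
P = I²R = (9.41)² × 48.9 = 4330 W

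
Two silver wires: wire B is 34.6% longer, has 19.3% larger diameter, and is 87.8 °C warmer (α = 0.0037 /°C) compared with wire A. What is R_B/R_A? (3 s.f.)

1.25

R ∝ ρL/d² with ρ ∝ (1+αΔT), so R_B/R_A = (1 + 34.6/100) × (1 + 19.3/100)⁻² × (1 + 0.0037×87.8)
= 1.346 × 0.7026 × 1.325 = 1.25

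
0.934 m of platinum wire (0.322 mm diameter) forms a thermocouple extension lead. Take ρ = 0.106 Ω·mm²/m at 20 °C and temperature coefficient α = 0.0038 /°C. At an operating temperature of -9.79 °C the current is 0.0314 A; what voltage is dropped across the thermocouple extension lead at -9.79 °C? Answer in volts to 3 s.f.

ρ = 0.106 Ω·mm²/m = 1.06×10^-7 Ω·m
A = π(d/2)² = π(1.6100e-04 m)² = 8.143e-08 m²
R₍20₎ = ρL/A = (1.06×10^-7)(0.934)/(8.143e-08) = 1.216 Ω
R₍-9.79₎ = R₍20₎(1 + αΔT) = 1.216 × (1 + 0.0038×-29.8) = 1.078 Ω
V = IR = 0.0314 × 1.078 = 0.0339 V

0.0339 V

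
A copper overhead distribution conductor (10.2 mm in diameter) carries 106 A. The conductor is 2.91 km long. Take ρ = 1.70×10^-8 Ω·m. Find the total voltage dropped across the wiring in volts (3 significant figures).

64.2 V

A = π(d/2)² = π(5.1000e-03 m)² = 8.171e-05 m²
R = ρL/A = (1.70×10^-8)(2910)/(8.171e-05) = 0.6054 Ω
V = IR = 106 × 0.6054 = 64.2 V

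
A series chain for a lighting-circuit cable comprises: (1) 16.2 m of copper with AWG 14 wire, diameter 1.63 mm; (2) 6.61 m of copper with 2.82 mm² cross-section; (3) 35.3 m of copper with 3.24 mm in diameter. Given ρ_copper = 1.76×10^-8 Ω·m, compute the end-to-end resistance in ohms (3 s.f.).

0.253 Ω

Seg 1: A = π(1.63/2 mm)² = π(8.1500e-04 m)² = 2.087e-06 m²
R_1 = (1.76×10^-8)(16.2)/(2.087e-06) = 0.1366 Ω
Seg 2: A = 2.82 mm² = 2.820e-06 m²
R_2 = (1.76×10^-8)(6.61)/(2.820e-06) = 0.04125 Ω
Seg 3: A = π(d/2)² = π(1.6200e-03 m)² = 8.245e-06 m²
R_3 = (1.76×10^-8)(35.3)/(8.245e-06) = 0.07535 Ω
R_total = R_1 + R_2 + R_3 = 0.253 Ω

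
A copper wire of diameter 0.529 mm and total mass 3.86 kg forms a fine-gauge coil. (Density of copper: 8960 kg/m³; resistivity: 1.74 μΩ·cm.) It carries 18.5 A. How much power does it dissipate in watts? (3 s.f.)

ρ = 1.74 μΩ·cm = 1.74×10^-8 Ω·m
A = π(d/2)² = π(2.6450e-04 m)² = 2.1979e-07 m²
L = m/(density·A) = 3.86/(8960×2.1979e-07) = 1960 m
R = ρL/A = (1.74×10^-8)(1960)/(2.1979e-07) = 155.2 Ω
P = I²R = (18.5)² × 155.2 = 53100 W

53100 W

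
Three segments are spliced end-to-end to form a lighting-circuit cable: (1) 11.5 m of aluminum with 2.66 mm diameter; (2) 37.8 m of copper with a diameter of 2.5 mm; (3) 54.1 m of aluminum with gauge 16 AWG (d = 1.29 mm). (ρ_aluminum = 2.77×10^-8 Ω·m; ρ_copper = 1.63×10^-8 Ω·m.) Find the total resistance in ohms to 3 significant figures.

Seg 1: A = π(d/2)² = π(1.3300e-03 m)² = 5.557e-06 m²
R_1 = (2.77×10^-8)(11.5)/(5.557e-06) = 0.05732 Ω
Seg 2: A = π(d/2)² = π(1.2500e-03 m)² = 4.909e-06 m²
R_2 = (1.63×10^-8)(37.8)/(4.909e-06) = 0.1255 Ω
Seg 3: A = π(1.29/2 mm)² = π(6.4500e-04 m)² = 1.307e-06 m²
R_3 = (2.77×10^-8)(54.1)/(1.307e-06) = 1.147 Ω
R_total = R_1 + R_2 + R_3 = 1.33 Ω

1.33 Ω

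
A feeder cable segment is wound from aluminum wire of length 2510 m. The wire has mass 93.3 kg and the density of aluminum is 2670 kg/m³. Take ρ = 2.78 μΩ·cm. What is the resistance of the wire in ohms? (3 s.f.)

ρ = 2.78 μΩ·cm = 2.78×10^-8 Ω·m
A = m/(density·L) = 93.3/(2670×2510) = 1.3922e-05 m²
R = ρL/A = (2.78×10^-8)(2510)/(1.3922e-05) = 5.01 Ω

5.01 Ω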